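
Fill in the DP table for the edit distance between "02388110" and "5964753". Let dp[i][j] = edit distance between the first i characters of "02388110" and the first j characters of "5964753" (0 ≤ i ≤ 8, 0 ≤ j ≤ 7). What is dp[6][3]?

6

   ''  5  9  6  4  7  5  3
''  0  1  2  3  4  5  6  7
 0  1  1  2  3  4  5  6  7
 2  2  2  2  3  4  5  6  7
 3  3  3  3  3  4  5  6  6
 8  4  4  4  4  4  5  6  7
 8  5  5  5  5  5  5  6  7
 1  6  6  6  6  6  6  6  7
 1  7  7  7  7  7  7  7  7
 0  8  8  8  8  8  8  8  8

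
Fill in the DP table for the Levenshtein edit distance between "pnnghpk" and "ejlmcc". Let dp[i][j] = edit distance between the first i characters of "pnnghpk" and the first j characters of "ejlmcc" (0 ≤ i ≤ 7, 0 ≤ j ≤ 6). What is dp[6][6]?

6

   ''  e  j  l  m  c  c
''  0  1  2  3  4  5  6
 p  1  1  2  3  4  5  6
 n  2  2  2  3  4  5  6
 n  3  3  3  3  4  5  6
 g  4  4  4  4  4  5  6
 h  5  5  5  5  5  5  6
 p  6  6  6  6  6  6  6
 k  7  7  7  7  7  7  7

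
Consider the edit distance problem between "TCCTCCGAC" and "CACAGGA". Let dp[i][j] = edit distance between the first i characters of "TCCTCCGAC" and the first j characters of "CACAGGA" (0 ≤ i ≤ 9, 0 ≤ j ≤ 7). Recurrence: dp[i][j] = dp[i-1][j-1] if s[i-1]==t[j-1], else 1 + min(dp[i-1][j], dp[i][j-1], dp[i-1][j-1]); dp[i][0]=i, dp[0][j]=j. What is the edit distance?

   ''  C  A  C  A  G  G  A
''  0  1  2  3  4  5  6  7
 T  1  1  2  3  4  5  6  7
 C  2  1  2  2  3  4  5  6
 C  3  2  2  2  3  4  5  6
 T  4  3  3  3  3  4  5  6
 C  5  4  4  3  4  4  5  6
 C  6  5  5  4  4  5  5  6
 G  7  6  6  5  5  4  5  6
 A  8  7  6  6  5  5  5  5
 C  9  8  7  6  6  6  6  6

6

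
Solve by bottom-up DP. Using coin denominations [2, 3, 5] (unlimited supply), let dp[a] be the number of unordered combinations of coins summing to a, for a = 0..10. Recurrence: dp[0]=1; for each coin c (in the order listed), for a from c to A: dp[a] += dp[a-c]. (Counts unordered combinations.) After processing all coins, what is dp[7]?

after  coin     0     1     2     3     4     5     6     7     8     9    10
          2     1     0     1     0     1     0     1     0     1     0     1
          3     1     0     1     1     1     1     2     1     2     2     2
          5     1     0     1     1     1     2     2     2     3     3     4

2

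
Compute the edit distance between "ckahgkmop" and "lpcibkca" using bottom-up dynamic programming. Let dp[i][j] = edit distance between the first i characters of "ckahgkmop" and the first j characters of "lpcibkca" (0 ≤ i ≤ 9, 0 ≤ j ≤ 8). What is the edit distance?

   ''  l  p  c  i  b  k  c  a
''  0  1  2  3  4  5  6  7  8
 c  1  1  2  2  3  4  5  6  7
 k  2  2  2  3  3  4  4  5  6
 a  3  3  3  3  4  4  5  5  5
 h  4  4  4  4  4  5  5  6  6
 g  5  5  5  5  5  5  6  6  7
 k  6  6  6  6  6  6  5  6  7
 m  7  7  7  7  7  7  6  6  7
 o  8  8  8  8  8  8  7  7  7
 p  9  9  8  9  9  9  8  8  8

8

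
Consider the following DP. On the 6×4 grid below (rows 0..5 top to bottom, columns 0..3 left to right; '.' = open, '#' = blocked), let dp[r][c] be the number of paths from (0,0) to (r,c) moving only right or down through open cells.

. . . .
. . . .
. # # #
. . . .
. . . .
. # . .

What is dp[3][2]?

r\c   0   1   2   3
  0   1   1   1   1
  1   1   2   3   4
  2   1   0   0   0
  3   1   1   1   1
  4   1   2   3   4
  5   1   0   3   7

1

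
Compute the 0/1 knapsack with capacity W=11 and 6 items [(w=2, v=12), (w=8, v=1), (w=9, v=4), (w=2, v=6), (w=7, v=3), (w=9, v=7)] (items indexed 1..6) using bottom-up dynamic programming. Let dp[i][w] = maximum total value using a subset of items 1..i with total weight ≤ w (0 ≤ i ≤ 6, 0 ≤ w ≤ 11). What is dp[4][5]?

i\w   0   1   2   3   4   5   6   7   8   9  10  11
  0   0   0   0   0   0   0   0   0   0   0   0   0
  1   0   0  12  12  12  12  12  12  12  12  12  12
  2   0   0  12  12  12  12  12  12  12  12  13  13
  3   0   0  12  12  12  12  12  12  12  12  13  16
  4   0   0  12  12  18  18  18  18  18  18  18  18
  5   0   0  12  12  18  18  18  18  18  18  18  21
  6   0   0  12  12  18  18  18  18  18  18  18  21

18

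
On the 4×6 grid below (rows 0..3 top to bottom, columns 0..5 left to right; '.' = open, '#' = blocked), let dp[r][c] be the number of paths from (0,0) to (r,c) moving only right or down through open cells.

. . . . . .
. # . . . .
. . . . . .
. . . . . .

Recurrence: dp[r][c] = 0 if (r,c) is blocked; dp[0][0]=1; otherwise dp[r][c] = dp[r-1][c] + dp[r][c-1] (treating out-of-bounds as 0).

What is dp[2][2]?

2

r\c   0   1   2   3   4   5
  0   1   1   1   1   1   1
  1   1   0   1   2   3   4
  2   1   1   2   4   7  11
  3   1   2   4   8  15  26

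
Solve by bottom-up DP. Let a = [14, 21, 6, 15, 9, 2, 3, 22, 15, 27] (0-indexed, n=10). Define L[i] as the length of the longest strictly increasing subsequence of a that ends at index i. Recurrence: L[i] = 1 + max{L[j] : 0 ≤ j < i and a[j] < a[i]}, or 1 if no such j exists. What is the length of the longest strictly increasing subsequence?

   i    0    1    2    3    4    5    6    7    8    9
a[i]   14   21    6   15    9    2    3   22   15   27
L[i]    1    2    1    2    2    1    2    3    3    4

4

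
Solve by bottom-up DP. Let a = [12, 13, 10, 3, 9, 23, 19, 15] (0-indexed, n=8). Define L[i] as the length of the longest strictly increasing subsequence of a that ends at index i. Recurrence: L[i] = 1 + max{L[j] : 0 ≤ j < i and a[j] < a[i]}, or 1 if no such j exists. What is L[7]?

   i    0    1    2    3    4    5    6    7
a[i]   12   13   10    3    9   23   19   15
L[i]    1    2    1    1    2    3    3    3

3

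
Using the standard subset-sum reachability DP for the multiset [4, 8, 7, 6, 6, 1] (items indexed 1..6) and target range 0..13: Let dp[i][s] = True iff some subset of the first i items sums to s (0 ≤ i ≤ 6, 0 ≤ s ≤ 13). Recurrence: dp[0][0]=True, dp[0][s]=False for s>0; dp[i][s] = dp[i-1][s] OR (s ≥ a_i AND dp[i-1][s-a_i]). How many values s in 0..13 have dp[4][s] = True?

i\s   0   1   2   3   4   5   6   7   8   9  10  11  12  13
  0   T   F   F   F   F   F   F   F   F   F   F   F   F   F
  1   T   F   F   F   T   F   F   F   F   F   F   F   F   F
  2   T   F   F   F   T   F   F   F   T   F   F   F   T   F
  3   T   F   F   F   T   F   F   T   T   F   F   T   T   F
  4   T   F   F   F   T   F   T   T   T   F   T   T   T   T
  5   T   F   F   F   T   F   T   T   T   F   T   T   T   T
  6   T   T   F   F   T   T   T   T   T   T   T   T   T   T

9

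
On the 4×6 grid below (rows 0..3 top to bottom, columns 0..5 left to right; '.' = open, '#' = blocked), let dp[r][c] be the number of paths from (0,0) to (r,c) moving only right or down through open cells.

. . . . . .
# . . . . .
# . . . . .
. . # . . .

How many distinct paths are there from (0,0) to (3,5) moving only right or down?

r\c   0   1   2   3   4   5
  0   1   1   1   1   1   1
  1   0   1   2   3   4   5
  2   0   1   3   6  10  15
  3   0   1   0   6  16  31

31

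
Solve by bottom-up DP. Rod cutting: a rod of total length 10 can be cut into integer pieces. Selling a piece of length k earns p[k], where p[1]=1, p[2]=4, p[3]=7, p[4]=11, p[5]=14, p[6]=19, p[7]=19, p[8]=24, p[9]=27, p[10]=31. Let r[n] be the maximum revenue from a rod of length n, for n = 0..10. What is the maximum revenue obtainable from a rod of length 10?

31

   n    0    1    2    3    4    5    6    7    8    9   10
r[n]    0    1    4    7   11   14   19   20   24   27   31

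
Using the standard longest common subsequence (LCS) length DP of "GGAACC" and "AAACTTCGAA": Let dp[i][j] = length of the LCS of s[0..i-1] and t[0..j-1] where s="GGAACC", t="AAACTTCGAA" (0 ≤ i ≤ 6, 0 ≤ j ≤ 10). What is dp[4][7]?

   ''  A  A  A  C  T  T  C  G  A  A
''  0  0  0  0  0  0  0  0  0  0  0
 G  0  0  0  0  0  0  0  0  1  1  1
 G  0  0  0  0  0  0  0  0  1  1  1
 A  0  1  1  1  1  1  1  1  1  2  2
 A  0  1  2  2  2  2  2  2  2  2  3
 C  0  1  2  2  3  3  3  3  3  3  3
 C  0  1  2  2  3  3  3  4  4  4  4

2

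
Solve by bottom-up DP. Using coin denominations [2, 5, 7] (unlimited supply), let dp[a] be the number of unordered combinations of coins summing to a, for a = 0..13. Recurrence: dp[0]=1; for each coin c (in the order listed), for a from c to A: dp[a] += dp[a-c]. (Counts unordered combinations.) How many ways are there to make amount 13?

2

after  coin     0     1     2     3     4     5     6     7     8     9    10    11    12    13
          2     1     0     1     0     1     0     1     0     1     0     1     0     1     0
          5     1     0     1     0     1     1     1     1     1     1     2     1     2     1
          7     1     0     1     0     1     1     1     2     1     2     2     2     3     2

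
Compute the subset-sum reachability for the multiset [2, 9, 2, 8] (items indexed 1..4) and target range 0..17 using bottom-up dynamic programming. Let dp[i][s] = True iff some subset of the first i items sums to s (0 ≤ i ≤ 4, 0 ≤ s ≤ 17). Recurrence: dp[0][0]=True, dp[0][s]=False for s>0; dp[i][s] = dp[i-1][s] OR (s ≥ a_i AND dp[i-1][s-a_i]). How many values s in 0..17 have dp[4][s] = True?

i\s   0   1   2   3   4   5   6   7   8   9  10  11  12  13  14  15  16  17
  0   T   F   F   F   F   F   F   F   F   F   F   F   F   F   F   F   F   F
  1   T   F   T   F   F   F   F   F   F   F   F   F   F   F   F   F   F   F
  2   T   F   T   F   F   F   F   F   F   T   F   T   F   F   F   F   F   F
  3   T   F   T   F   T   F   F   F   F   T   F   T   F   T   F   F   F   F
  4   T   F   T   F   T   F   F   F   T   T   T   T   T   T   F   F   F   T

10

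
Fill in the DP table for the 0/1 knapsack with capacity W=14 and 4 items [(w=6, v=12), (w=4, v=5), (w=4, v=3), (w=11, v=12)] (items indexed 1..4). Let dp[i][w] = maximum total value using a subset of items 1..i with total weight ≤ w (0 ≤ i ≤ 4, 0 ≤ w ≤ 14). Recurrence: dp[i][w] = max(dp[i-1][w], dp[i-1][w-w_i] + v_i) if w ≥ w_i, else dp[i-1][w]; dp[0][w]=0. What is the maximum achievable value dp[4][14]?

20

i\w   0   1   2   3   4   5   6   7   8   9  10  11  12  13  14
  0   0   0   0   0   0   0   0   0   0   0   0   0   0   0   0
  1   0   0   0   0   0   0  12  12  12  12  12  12  12  12  12
  2   0   0   0   0   5   5  12  12  12  12  17  17  17  17  17
  3   0   0   0   0   5   5  12  12  12  12  17  17  17  17  20
  4   0   0   0   0   5   5  12  12  12  12  17  17  17  17  20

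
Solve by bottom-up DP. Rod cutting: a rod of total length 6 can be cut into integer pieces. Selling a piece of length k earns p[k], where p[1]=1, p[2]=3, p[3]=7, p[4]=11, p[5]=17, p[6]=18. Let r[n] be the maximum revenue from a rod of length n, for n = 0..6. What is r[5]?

   n    0    1    2    3    4    5    6
r[n]    0    1    3    7   11   17   18

17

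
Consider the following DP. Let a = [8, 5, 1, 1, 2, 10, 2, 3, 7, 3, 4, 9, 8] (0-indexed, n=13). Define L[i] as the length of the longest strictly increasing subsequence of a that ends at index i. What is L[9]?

   i    0    1    2    3    4    5    6    7    8    9   10   11   12
a[i]    8    5    1    1    2   10    2    3    7    3    4    9    8
L[i]    1    1    1    1    2    3    2    3    4    3    4    5    5

3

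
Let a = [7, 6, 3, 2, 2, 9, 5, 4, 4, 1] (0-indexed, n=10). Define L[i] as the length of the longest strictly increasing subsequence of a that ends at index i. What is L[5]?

   i    0    1    2    3    4    5    6    7    8    9
a[i]    7    6    3    2    2    9    5    4    4    1
L[i]    1    1    1    1    1    2    2    2    2    1

2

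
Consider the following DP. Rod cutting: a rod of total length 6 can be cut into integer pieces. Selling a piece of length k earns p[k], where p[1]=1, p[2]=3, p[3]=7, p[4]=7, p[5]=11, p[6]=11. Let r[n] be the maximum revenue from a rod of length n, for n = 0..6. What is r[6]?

14

   n    0    1    2    3    4    5    6
r[n]    0    1    3    7    8   11   14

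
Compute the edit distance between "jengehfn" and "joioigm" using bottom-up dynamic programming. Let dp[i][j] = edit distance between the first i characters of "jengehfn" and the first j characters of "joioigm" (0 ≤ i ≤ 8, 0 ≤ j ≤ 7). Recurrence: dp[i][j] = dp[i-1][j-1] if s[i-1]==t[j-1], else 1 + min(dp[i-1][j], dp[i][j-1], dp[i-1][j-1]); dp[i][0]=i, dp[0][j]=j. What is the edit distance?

   ''  j  o  i  o  i  g  m
''  0  1  2  3  4  5  6  7
 j  1  0  1  2  3  4  5  6
 e  2  1  1  2  3  4  5  6
 n  3  2  2  2  3  4  5  6
 g  4  3  3  3  3  4  4  5
 e  5  4  4  4  4  4  5  5
 h  6  5  5  5  5  5  5  6
 f  7  6  6  6  6  6  6  6
 n  8  7  7  7  7  7  7  7

7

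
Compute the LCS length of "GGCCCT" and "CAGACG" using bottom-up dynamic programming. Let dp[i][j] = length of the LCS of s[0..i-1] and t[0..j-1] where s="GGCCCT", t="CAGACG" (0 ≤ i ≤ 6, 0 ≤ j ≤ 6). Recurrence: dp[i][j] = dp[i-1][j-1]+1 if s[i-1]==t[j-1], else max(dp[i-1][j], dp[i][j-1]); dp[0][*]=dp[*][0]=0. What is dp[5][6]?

   ''  C  A  G  A  C  G
''  0  0  0  0  0  0  0
 G  0  0  0  1  1  1  1
 G  0  0  0  1  1  1  2
 C  0  1  1  1  1  2  2
 C  0  1  1  1  1  2  2
 C  0  1  1  1  1  2  2
 T  0  1  1  1  1  2  2

2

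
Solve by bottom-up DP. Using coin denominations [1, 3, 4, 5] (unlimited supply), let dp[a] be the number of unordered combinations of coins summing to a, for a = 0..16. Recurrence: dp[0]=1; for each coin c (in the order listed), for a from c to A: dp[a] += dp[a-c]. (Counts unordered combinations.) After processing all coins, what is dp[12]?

17

after  coin     0     1     2     3     4     5     6     7     8     9    10    11    12    13    14    15    16
          1     1     1     1     1     1     1     1     1     1     1     1     1     1     1     1     1     1
          3     1     1     1     2     2     2     3     3     3     4     4     4     5     5     5     6     6
          4     1     1     1     2     3     3     4     5     6     7     8     9    11    12    13    15    17
          5     1     1     1     2     3     4     5     6     8    10    12    14    17    20    23    27    31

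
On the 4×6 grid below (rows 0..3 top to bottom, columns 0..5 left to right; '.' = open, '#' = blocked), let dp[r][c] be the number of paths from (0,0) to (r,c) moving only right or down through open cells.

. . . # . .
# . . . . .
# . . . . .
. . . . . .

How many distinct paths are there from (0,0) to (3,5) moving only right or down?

25

r\c   0   1   2   3   4   5
  0   1   1   1   0   0   0
  1   0   1   2   2   2   2
  2   0   1   3   5   7   9
  3   0   1   4   9  16  25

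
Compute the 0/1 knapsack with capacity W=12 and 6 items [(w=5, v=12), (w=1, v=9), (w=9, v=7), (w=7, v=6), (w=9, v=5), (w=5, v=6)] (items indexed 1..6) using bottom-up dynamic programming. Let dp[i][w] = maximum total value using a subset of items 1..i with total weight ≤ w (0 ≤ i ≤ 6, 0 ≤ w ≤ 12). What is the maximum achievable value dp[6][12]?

i\w   0   1   2   3   4   5   6   7   8   9  10  11  12
  0   0   0   0   0   0   0   0   0   0   0   0   0   0
  1   0   0   0   0   0  12  12  12  12  12  12  12  12
  2   0   9   9   9   9  12  21  21  21  21  21  21  21
  3   0   9   9   9   9  12  21  21  21  21  21  21  21
  4   0   9   9   9   9  12  21  21  21  21  21  21  21
  5   0   9   9   9   9  12  21  21  21  21  21  21  21
  6   0   9   9   9   9  12  21  21  21  21  21  27  27

27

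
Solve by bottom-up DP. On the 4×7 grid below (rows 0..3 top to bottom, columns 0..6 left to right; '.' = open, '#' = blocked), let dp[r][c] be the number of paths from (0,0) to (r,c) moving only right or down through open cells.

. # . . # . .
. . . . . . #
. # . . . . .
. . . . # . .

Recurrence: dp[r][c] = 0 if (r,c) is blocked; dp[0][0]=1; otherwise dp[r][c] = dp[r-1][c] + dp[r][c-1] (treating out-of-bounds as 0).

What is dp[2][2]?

r\c   0   1   2   3   4   5   6
  0   1   0   0   0   0   0   0
  1   1   1   1   1   1   1   0
  2   1   0   1   2   3   4   4
  3   1   1   2   4   0   4   8

1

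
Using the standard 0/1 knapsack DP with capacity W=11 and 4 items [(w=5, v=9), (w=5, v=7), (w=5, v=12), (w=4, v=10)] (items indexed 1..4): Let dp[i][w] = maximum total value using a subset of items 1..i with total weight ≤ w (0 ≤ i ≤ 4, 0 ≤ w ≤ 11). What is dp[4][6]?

12

i\w   0   1   2   3   4   5   6   7   8   9  10  11
  0   0   0   0   0   0   0   0   0   0   0   0   0
  1   0   0   0   0   0   9   9   9   9   9   9   9
  2   0   0   0   0   0   9   9   9   9   9  16  16
  3   0   0   0   0   0  12  12  12  12  12  21  21
  4   0   0   0   0  10  12  12  12  12  22  22  22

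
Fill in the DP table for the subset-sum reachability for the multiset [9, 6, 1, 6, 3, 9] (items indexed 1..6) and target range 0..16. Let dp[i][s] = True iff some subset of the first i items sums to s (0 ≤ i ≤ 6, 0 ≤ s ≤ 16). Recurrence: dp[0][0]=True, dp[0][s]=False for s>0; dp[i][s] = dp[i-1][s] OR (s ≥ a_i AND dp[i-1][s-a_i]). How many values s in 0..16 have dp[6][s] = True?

i\s   0   1   2   3   4   5   6   7   8   9  10  11  12  13  14  15  16
  0   T   F   F   F   F   F   F   F   F   F   F   F   F   F   F   F   F
  1   T   F   F   F   F   F   F   F   F   T   F   F   F   F   F   F   F
  2   T   F   F   F   F   F   T   F   F   T   F   F   F   F   F   T   F
  3   T   T   F   F   F   F   T   T   F   T   T   F   F   F   F   T   T
  4   T   T   F   F   F   F   T   T   F   T   T   F   T   T   F   T   T
  5   T   T   F   T   T   F   T   T   F   T   T   F   T   T   F   T   T
  6   T   T   F   T   T   F   T   T   F   T   T   F   T   T   F   T   T

12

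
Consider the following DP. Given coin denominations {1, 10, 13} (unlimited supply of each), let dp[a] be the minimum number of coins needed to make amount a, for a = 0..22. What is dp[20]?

 a  0  1  2  3  4  5  6  7  8  9 10 11 12 13 14 15 16 17 18 19 20 21 22
dp  0  1  2  3  4  5  6  7  8  9  1  2  3  1  2  3  4  5  6  7  2  3  4

2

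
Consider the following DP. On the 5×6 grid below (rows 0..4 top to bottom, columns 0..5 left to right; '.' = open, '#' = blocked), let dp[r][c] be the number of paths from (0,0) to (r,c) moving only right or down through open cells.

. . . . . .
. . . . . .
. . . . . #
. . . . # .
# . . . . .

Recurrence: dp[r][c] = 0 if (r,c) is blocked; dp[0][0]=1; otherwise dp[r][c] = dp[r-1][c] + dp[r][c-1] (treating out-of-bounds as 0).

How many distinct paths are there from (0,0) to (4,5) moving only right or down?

r\c   0   1   2   3   4   5
  0   1   1   1   1   1   1
  1   1   2   3   4   5   6
  2   1   3   6  10  15   0
  3   1   4  10  20   0   0
  4   0   4  14  34  34  34

34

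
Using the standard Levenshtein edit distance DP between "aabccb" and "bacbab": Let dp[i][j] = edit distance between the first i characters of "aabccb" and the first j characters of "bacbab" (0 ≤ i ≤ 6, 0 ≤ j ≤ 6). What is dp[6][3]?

   ''  b  a  c  b  a  b
''  0  1  2  3  4  5  6
 a  1  1  1  2  3  4  5
 a  2  2  1  2  3  3  4
 b  3  2  2  2  2  3  3
 c  4  3  3  2  3  3  4
 c  5  4  4  3  3  4  4
 b  6  5  5  4  3  4  4

4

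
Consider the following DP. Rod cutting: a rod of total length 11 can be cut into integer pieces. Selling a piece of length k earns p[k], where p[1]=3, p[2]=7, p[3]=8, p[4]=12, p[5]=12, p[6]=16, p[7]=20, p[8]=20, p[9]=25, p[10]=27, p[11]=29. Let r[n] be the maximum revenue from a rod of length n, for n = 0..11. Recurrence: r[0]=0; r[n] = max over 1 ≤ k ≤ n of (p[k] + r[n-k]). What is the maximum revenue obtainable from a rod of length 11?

38

   n    0    1    2    3    4    5    6    7    8    9   10   11
r[n]    0    3    7   10   14   17   21   24   28   31   35   38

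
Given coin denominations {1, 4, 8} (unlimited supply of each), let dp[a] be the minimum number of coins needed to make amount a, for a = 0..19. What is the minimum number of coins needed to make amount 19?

5

 a  0  1  2  3  4  5  6  7  8  9 10 11 12 13 14 15 16 17 18 19
dp  0  1  2  3  1  2  3  4  1  2  3  4  2  3  4  5  2  3  4  5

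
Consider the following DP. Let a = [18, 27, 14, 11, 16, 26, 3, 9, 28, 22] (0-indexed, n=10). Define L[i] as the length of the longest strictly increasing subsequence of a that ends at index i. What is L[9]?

   i    0    1    2    3    4    5    6    7    8    9
a[i]   18   27   14   11   16   26    3    9   28   22
L[i]    1    2    1    1    2    3    1    2    4    3

3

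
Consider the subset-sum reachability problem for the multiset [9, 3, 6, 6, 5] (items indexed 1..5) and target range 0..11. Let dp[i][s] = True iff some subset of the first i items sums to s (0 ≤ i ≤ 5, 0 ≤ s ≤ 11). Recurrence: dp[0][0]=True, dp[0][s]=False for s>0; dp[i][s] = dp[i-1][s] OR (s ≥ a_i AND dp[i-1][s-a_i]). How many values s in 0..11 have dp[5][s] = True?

i\s   0   1   2   3   4   5   6   7   8   9  10  11
  0   T   F   F   F   F   F   F   F   F   F   F   F
  1   T   F   F   F   F   F   F   F   F   T   F   F
  2   T   F   F   T   F   F   F   F   F   T   F   F
  3   T   F   F   T   F   F   T   F   F   T   F   F
  4   T   F   F   T   F   F   T   F   F   T   F   F
  5   T   F   F   T   F   T   T   F   T   T   F   T

7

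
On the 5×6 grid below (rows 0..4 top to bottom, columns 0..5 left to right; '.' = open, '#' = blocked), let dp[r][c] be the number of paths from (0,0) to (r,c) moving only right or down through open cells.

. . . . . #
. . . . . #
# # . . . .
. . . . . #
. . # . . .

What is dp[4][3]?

10

r\c   0   1   2   3   4   5
  0   1   1   1   1   1   0
  1   1   2   3   4   5   0
  2   0   0   3   7  12  12
  3   0   0   3  10  22   0
  4   0   0   0  10  32  32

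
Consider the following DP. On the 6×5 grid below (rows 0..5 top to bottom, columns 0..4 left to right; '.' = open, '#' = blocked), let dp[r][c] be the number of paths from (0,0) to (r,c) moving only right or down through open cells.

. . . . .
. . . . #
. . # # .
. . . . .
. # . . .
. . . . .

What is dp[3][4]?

4

r\c   0   1   2   3   4
  0   1   1   1   1   1
  1   1   2   3   4   0
  2   1   3   0   0   0
  3   1   4   4   4   4
  4   1   0   4   8  12
  5   1   1   5  13  25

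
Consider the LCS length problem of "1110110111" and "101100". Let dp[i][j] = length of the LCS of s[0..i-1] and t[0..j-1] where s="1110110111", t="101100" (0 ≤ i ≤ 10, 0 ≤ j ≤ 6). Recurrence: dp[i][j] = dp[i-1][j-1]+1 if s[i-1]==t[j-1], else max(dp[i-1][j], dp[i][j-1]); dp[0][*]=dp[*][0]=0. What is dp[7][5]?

5

   ''  1  0  1  1  0  0
''  0  0  0  0  0  0  0
 1  0  1  1  1  1  1  1
 1  0  1  1  2  2  2  2
 1  0  1  1  2  3  3  3
 0  0  1  2  2  3  4  4
 1  0  1  2  3  3  4  4
 1  0  1  2  3  4  4  4
 0  0  1  2  3  4  5  5
 1  0  1  2  3  4  5  5
 1  0  1  2  3  4  5  5
 1  0  1  2  3  4  5  5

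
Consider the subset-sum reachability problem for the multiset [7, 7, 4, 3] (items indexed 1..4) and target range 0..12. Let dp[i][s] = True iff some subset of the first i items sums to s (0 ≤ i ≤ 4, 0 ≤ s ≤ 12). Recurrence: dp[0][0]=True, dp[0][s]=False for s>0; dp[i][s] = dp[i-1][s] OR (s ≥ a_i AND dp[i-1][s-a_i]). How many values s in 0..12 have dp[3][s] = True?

4

i\s   0   1   2   3   4   5   6   7   8   9  10  11  12
  0   T   F   F   F   F   F   F   F   F   F   F   F   F
  1   T   F   F   F   F   F   F   T   F   F   F   F   F
  2   T   F   F   F   F   F   F   T   F   F   F   F   F
  3   T   F   F   F   T   F   F   T   F   F   F   T   F
  4   T   F   F   T   T   F   F   T   F   F   T   T   F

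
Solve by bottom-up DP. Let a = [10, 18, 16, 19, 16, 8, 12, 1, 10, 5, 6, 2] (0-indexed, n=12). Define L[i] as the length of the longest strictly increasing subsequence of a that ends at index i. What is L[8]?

   i    0    1    2    3    4    5    6    7    8    9   10   11
a[i]   10   18   16   19   16    8   12    1   10    5    6    2
L[i]    1    2    2    3    2    1    2    1    2    2    3    2

2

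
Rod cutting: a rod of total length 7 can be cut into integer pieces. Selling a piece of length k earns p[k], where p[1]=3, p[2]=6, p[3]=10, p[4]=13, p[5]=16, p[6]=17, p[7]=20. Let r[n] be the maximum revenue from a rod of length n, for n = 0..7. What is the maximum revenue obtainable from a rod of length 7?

23

   n    0    1    2    3    4    5    6    7
r[n]    0    3    6   10   13   16   20   23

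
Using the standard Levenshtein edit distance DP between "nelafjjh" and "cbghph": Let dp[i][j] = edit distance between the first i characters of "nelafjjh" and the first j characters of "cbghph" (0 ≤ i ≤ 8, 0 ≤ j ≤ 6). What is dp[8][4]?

7

   ''  c  b  g  h  p  h
''  0  1  2  3  4  5  6
 n  1  1  2  3  4  5  6
 e  2  2  2  3  4  5  6
 l  3  3  3  3  4  5  6
 a  4  4  4  4  4  5  6
 f  5  5  5  5  5  5  6
 j  6  6  6  6  6  6  6
 j  7  7  7  7  7  7  7
 h  8  8  8  8  7  8  7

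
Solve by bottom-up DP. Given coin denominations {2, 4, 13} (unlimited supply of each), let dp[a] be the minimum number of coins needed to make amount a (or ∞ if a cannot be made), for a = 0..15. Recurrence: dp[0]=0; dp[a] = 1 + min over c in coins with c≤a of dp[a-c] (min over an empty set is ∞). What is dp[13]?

1

 a  0  1  2  3  4  5  6  7  8  9 10 11 12 13 14 15
dp  0  -  1  -  1  -  2  -  2  -  3  -  3  1  4  2
(- denotes ∞ / unreachable)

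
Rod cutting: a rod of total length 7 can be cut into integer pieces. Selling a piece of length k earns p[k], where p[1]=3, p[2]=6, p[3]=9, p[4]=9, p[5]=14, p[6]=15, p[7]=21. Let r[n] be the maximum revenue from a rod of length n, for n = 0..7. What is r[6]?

   n    0    1    2    3    4    5    6    7
r[n]    0    3    6    9   12   15   18   21

18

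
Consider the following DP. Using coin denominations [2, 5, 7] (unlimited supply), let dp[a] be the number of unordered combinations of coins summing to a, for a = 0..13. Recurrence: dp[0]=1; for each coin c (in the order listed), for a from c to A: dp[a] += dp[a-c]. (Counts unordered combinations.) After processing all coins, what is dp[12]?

after  coin     0     1     2     3     4     5     6     7     8     9    10    11    12    13
          2     1     0     1     0     1     0     1     0     1     0     1     0     1     0
          5     1     0     1     0     1     1     1     1     1     1     2     1     2     1
          7     1     0     1     0     1     1     1     2     1     2     2     2     3     2

3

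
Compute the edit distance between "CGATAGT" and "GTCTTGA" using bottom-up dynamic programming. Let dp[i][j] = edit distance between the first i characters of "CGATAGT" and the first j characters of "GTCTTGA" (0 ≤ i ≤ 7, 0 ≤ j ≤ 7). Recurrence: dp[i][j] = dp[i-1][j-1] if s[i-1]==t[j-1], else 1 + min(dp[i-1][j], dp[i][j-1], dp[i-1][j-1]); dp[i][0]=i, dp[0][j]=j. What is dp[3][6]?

5

   ''  G  T  C  T  T  G  A
''  0  1  2  3  4  5  6  7
 C  1  1  2  2  3  4  5  6
 G  2  1  2  3  3  4  4  5
 A  3  2  2  3  4  4  5  4
 T  4  3  2  3  3  4  5  5
 A  5  4  3  3  4  4  5  5
 G  6  5  4  4  4  5  4  5
 T  7  6  5  5  4  4  5  5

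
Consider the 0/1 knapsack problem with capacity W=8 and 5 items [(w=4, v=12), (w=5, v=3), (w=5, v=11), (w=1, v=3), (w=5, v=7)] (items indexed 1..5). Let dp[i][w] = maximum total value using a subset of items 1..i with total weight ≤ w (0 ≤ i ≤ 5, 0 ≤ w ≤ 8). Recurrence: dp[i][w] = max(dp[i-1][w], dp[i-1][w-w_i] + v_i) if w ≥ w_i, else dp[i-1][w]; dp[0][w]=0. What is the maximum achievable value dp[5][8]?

i\w   0   1   2   3   4   5   6   7   8
  0   0   0   0   0   0   0   0   0   0
  1   0   0   0   0  12  12  12  12  12
  2   0   0   0   0  12  12  12  12  12
  3   0   0   0   0  12  12  12  12  12
  4   0   3   3   3  12  15  15  15  15
  5   0   3   3   3  12  15  15  15  15

15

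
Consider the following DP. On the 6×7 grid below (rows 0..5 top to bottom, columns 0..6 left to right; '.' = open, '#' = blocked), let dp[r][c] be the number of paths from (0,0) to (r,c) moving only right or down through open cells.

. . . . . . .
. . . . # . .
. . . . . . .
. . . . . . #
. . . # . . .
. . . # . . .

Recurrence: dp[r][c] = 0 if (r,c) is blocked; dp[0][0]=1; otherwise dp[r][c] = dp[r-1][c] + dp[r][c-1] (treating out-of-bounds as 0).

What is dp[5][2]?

r\c   0   1   2   3   4   5   6
  0   1   1   1   1   1   1   1
  1   1   2   3   4   0   1   2
  2   1   3   6  10  10  11  13
  3   1   4  10  20  30  41   0
  4   1   5  15   0  30  71  71
  5   1   6  21   0  30 101 172

21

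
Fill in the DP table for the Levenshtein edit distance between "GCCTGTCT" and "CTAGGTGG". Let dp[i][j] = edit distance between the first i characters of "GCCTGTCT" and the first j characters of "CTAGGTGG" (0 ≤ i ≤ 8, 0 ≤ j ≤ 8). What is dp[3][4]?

4

   ''  C  T  A  G  G  T  G  G
''  0  1  2  3  4  5  6  7  8
 G  1  1  2  3  3  4  5  6  7
 C  2  1  2  3  4  4  5  6  7
 C  3  2  2  3  4  5  5  6  7
 T  4  3  2  3  4  5  5  6  7
 G  5  4  3  3  3  4  5  5  6
 T  6  5  4  4  4  4  4  5  6
 C  7  6  5  5  5  5  5  5  6
 T  8  7  6  6  6  6  5  6  6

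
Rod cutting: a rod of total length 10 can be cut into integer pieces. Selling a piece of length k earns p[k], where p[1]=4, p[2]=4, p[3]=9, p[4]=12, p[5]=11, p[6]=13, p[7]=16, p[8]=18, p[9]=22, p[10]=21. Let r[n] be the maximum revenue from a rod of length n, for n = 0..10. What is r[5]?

20

   n    0    1    2    3    4    5    6    7    8    9   10
r[n]    0    4    8   12   16   20   24   28   32   36   40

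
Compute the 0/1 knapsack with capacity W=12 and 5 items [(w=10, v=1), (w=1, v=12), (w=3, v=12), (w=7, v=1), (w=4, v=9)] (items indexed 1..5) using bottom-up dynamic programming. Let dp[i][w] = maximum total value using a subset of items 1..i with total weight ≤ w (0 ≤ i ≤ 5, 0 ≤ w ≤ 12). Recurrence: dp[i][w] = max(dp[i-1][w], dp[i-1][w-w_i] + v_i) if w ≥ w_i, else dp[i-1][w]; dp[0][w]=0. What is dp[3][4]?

24

i\w   0   1   2   3   4   5   6   7   8   9  10  11  12
  0   0   0   0   0   0   0   0   0   0   0   0   0   0
  1   0   0   0   0   0   0   0   0   0   0   1   1   1
  2   0  12  12  12  12  12  12  12  12  12  12  13  13
  3   0  12  12  12  24  24  24  24  24  24  24  24  24
  4   0  12  12  12  24  24  24  24  24  24  24  25  25
  5   0  12  12  12  24  24  24  24  33  33  33  33  33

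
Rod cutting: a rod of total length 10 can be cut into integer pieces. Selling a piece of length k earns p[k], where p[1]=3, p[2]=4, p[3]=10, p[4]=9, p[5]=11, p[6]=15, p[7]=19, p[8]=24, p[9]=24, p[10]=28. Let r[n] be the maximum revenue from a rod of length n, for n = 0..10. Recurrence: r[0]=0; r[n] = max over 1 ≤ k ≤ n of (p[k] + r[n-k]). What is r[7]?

   n    0    1    2    3    4    5    6    7    8    9   10
r[n]    0    3    6   10   13   16   20   23   26   30   33

23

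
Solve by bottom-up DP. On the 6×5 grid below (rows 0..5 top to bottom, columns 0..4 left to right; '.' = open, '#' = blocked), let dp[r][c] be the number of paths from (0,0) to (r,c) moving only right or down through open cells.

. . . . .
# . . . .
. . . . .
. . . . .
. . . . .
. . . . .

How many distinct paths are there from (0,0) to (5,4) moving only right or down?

r\c   0   1   2   3   4
  0   1   1   1   1   1
  1   0   1   2   3   4
  2   0   1   3   6  10
  3   0   1   4  10  20
  4   0   1   5  15  35
  5   0   1   6  21  56

56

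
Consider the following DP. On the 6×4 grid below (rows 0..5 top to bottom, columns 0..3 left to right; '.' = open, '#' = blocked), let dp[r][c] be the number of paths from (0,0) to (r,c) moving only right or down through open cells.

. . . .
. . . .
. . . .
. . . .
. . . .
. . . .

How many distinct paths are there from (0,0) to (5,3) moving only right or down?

56

r\c   0   1   2   3
  0   1   1   1   1
  1   1   2   3   4
  2   1   3   6  10
  3   1   4  10  20
  4   1   5  15  35
  5   1   6  21  56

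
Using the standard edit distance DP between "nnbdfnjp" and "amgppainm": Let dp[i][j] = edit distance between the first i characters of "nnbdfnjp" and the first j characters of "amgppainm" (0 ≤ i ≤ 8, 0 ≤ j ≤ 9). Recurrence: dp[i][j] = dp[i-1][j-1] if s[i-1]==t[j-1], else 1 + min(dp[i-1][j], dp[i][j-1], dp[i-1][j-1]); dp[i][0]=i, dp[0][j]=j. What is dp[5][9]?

   ''  a  m  g  p  p  a  i  n  m
''  0  1  2  3  4  5  6  7  8  9
 n  1  1  2  3  4  5  6  7  7  8
 n  2  2  2  3  4  5  6  7  7  8
 b  3  3  3  3  4  5  6  7  8  8
 d  4  4  4  4  4  5  6  7  8  9
 f  5  5  5  5  5  5  6  7  8  9
 n  6  6  6  6  6  6  6  7  7  8
 j  7  7  7  7  7  7  7  7  8  8
 p  8  8  8  8  7  7  8  8  8  9

9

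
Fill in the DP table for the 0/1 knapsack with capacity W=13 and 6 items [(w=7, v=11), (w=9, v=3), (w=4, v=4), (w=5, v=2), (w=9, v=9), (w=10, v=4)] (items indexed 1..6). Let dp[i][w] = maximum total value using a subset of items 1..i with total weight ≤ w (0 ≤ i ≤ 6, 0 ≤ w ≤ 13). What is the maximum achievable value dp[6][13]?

i\w   0   1   2   3   4   5   6   7   8   9  10  11  12  13
  0   0   0   0   0   0   0   0   0   0   0   0   0   0   0
  1   0   0   0   0   0   0   0  11  11  11  11  11  11  11
  2   0   0   0   0   0   0   0  11  11  11  11  11  11  11
  3   0   0   0   0   4   4   4  11  11  11  11  15  15  15
  4   0   0   0   0   4   4   4  11  11  11  11  15  15  15
  5   0   0   0   0   4   4   4  11  11  11  11  15  15  15
  6   0   0   0   0   4   4   4  11  11  11  11  15  15  15

15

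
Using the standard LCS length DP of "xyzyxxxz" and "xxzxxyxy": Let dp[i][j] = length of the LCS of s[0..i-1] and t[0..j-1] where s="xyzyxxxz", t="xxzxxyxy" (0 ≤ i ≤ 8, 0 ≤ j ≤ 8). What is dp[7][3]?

2

   ''  x  x  z  x  x  y  x  y
''  0  0  0  0  0  0  0  0  0
 x  0  1  1  1  1  1  1  1  1
 y  0  1  1  1  1  1  2  2  2
 z  0  1  1  2  2  2  2  2  2
 y  0  1  1  2  2  2  3  3  3
 x  0  1  2  2  3  3  3  4  4
 x  0  1  2  2  3  4  4  4  4
 x  0  1  2  2  3  4  4  5  5
 z  0  1  2  3  3  4  4  5  5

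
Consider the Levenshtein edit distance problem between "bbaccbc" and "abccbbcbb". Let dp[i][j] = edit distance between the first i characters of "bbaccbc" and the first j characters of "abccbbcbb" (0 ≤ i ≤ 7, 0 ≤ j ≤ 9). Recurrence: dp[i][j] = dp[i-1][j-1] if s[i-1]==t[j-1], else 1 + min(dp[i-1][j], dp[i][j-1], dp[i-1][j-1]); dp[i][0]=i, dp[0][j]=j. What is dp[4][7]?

   ''  a  b  c  c  b  b  c  b  b
''  0  1  2  3  4  5  6  7  8  9
 b  1  1  1  2  3  4  5  6  7  8
 b  2  2  1  2  3  3  4  5  6  7
 a  3  2  2  2  3  4  4  5  6  7
 c  4  3  3  2  2  3  4  4  5  6
 c  5  4  4  3  2  3  4  4  5  6
 b  6  5  4  4  3  2  3  4  4  5
 c  7  6  5  4  4  3  3  3  4  5

4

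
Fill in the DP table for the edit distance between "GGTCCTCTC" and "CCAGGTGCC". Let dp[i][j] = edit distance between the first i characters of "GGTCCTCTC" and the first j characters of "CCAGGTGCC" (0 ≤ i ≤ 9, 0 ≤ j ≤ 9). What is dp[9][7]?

7

   ''  C  C  A  G  G  T  G  C  C
''  0  1  2  3  4  5  6  7  8  9
 G  1  1  2  3  3  4  5  6  7  8
 G  2  2  2  3  3  3  4  5  6  7
 T  3  3  3  3  4  4  3  4  5  6
 C  4  3  3  4  4  5  4  4  4  5
 C  5  4  3  4  5  5  5  5  4  4
 T  6  5  4  4  5  6  5  6  5  5
 C  7  6  5  5  5  6  6  6  6  5
 T  8  7  6  6  6  6  6  7  7  6
 C  9  8  7  7  7  7  7  7  7  7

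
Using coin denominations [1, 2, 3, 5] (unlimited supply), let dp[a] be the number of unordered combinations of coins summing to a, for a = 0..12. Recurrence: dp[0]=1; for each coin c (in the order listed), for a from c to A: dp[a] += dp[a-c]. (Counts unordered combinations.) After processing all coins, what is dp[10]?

after  coin     0     1     2     3     4     5     6     7     8     9    10    11    12
          1     1     1     1     1     1     1     1     1     1     1     1     1     1
          2     1     1     2     2     3     3     4     4     5     5     6     6     7
          3     1     1     2     3     4     5     7     8    10    12    14    16    19
          5     1     1     2     3     4     6     8    10    13    16    20    24    29

20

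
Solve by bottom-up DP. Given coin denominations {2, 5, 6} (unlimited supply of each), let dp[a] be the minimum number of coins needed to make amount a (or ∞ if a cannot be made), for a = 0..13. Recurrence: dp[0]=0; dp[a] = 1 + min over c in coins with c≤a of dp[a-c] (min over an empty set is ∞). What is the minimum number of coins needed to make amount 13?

3

 a  0  1  2  3  4  5  6  7  8  9 10 11 12 13
dp  0  -  1  -  2  1  1  2  2  3  2  2  2  3
(- denotes ∞ / unreachable)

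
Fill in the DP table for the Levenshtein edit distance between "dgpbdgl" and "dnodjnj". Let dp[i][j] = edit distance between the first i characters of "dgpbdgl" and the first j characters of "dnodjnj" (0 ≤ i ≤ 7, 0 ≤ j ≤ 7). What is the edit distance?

6

   ''  d  n  o  d  j  n  j
''  0  1  2  3  4  5  6  7
 d  1  0  1  2  3  4  5  6
 g  2  1  1  2  3  4  5  6
 p  3  2  2  2  3  4  5  6
 b  4  3  3  3  3  4  5  6
 d  5  4  4  4  3  4  5  6
 g  6  5  5  5  4  4  5  6
 l  7  6  6  6  5  5  5  6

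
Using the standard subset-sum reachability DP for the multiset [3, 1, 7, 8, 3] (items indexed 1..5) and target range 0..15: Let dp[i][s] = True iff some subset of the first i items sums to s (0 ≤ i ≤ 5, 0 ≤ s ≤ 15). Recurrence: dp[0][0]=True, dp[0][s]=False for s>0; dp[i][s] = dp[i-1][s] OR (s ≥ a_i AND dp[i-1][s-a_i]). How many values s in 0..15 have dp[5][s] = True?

14

i\s   0   1   2   3   4   5   6   7   8   9  10  11  12  13  14  15
  0   T   F   F   F   F   F   F   F   F   F   F   F   F   F   F   F
  1   T   F   F   T   F   F   F   F   F   F   F   F   F   F   F   F
  2   T   T   F   T   T   F   F   F   F   F   F   F   F   F   F   F
  3   T   T   F   T   T   F   F   T   T   F   T   T   F   F   F   F
  4   T   T   F   T   T   F   F   T   T   T   T   T   T   F   F   T
  5   T   T   F   T   T   F   T   T   T   T   T   T   T   T   T   T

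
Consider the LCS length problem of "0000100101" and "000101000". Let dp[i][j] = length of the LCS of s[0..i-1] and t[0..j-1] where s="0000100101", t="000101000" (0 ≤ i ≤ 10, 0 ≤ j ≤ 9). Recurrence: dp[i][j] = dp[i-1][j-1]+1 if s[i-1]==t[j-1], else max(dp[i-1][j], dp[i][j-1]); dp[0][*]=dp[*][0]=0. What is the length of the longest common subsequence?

8

   ''  0  0  0  1  0  1  0  0  0
''  0  0  0  0  0  0  0  0  0  0
 0  0  1  1  1  1  1  1  1  1  1
 0  0  1  2  2  2  2  2  2  2  2
 0  0  1  2  3  3  3  3  3  3  3
 0  0  1  2  3  3  4  4  4  4  4
 1  0  1  2  3  4  4  5  5  5  5
 0  0  1  2  3  4  5  5  6  6  6
 0  0  1  2  3  4  5  5  6  7  7
 1  0  1  2  3  4  5  6  6  7  7
 0  0  1  2  3  4  5  6  7  7  8
 1  0  1  2  3  4  5  6  7  7  8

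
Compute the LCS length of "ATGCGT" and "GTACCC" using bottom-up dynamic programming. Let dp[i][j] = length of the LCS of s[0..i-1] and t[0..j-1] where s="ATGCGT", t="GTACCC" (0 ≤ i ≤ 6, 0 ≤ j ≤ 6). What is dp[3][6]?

   ''  G  T  A  C  C  C
''  0  0  0  0  0  0  0
 A  0  0  0  1  1  1  1
 T  0  0  1  1  1  1  1
 G  0  1  1  1  1  1  1
 C  0  1  1  1  2  2  2
 G  0  1  1  1  2  2  2
 T  0  1  2  2  2  2  2

1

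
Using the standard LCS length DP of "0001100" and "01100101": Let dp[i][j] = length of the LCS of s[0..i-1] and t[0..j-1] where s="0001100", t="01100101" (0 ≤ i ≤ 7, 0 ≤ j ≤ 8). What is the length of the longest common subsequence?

5

   ''  0  1  1  0  0  1  0  1
''  0  0  0  0  0  0  0  0  0
 0  0  1  1  1  1  1  1  1  1
 0  0  1  1  1  2  2  2  2  2
 0  0  1  1  1  2  3  3  3  3
 1  0  1  2  2  2  3  4  4  4
 1  0  1  2  3  3  3  4  4  5
 0  0  1  2  3  4  4  4  5  5
 0  0  1  2  3  4  5  5  5  5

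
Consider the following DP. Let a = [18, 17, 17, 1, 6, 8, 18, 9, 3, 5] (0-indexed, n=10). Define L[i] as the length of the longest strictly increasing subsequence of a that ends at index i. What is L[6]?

4

   i    0    1    2    3    4    5    6    7    8    9
a[i]   18   17   17    1    6    8   18    9    3    5
L[i]    1    1    1    1    2    3    4    4    2    3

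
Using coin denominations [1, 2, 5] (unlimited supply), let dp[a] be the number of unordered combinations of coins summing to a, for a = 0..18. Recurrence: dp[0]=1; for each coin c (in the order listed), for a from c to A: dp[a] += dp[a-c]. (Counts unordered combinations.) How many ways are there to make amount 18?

24

after  coin     0     1     2     3     4     5     6     7     8     9    10    11    12    13    14    15    16    17    18
          1     1     1     1     1     1     1     1     1     1     1     1     1     1     1     1     1     1     1     1
          2     1     1     2     2     3     3     4     4     5     5     6     6     7     7     8     8     9     9    10
          5     1     1     2     2     3     4     5     6     7     8    10    11    13    14    16    18    20    22    24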